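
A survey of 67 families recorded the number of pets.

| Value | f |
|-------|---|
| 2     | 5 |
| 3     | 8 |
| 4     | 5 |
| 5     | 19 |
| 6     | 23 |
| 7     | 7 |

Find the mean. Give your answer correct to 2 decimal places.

Values: 2, 3, 4, 5, 6, 7
Σfx = 5×2 + 8×3 + 5×4 + 19×5 + 23×6 + 7×7 = 336
n = Σf = 67
Mean = 336 / 67 = 5.0149

5.01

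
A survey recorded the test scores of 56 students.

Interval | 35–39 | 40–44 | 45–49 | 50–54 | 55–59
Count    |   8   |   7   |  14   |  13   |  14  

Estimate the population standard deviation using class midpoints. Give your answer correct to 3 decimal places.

6.755

Midpoints: 37, 42, 47, 52, 57
n = 56, Σfm = 2722, mean = 48.6071
Σfm² = 134864
Σf(m − x̄)² = Σfm² − (Σfm)²/n = 134864 − 2722²/56 = 2555.3571
Population variance = 2555.3571 / 56 = 45.6314
Standard deviation = √45.6314 = 6.7551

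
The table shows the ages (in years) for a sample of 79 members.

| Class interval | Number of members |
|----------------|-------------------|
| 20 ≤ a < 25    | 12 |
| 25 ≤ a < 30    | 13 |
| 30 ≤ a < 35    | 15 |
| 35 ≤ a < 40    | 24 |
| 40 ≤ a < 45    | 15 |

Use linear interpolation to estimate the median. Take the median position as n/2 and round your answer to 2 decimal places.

Cumulative frequencies: 12, 25, 40, 64, 79
n = 79; position = n/2 = 39.5.
This falls in the class 30 ≤ a < 35: L = 30, F = 25, f = 15, h = 5.
Median ≈ 30 + ((39.5 − 25) / 15) × 5 = 34.8333

34.83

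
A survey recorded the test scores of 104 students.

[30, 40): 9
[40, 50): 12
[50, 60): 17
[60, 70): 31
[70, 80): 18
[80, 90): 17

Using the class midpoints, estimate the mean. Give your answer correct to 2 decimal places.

63.46

Midpoints: 35, 45, 55, 65, 75, 85
Σfm = 9×35 + 12×45 + 17×55 + 31×65 + 18×75 + 17×85 = 6600
n = Σf = 104
Mean = 6600 / 104 = 63.4615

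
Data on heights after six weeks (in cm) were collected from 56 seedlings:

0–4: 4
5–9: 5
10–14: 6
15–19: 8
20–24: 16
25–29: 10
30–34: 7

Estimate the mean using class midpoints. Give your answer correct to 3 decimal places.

Midpoints: 2, 7, 12, 17, 22, 27, 32
Σfm = 4×2 + 5×7 + 6×12 + 8×17 + 16×22 + 10×27 + 7×32 = 1097
n = Σf = 56
Mean = 1097 / 56 = 19.5893

19.589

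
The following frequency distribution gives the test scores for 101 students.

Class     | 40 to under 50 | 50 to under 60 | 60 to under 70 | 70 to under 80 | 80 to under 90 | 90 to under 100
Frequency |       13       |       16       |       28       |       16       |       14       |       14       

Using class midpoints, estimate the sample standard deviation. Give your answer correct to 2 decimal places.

Midpoints: 45, 55, 65, 75, 85, 95
n = 101, Σfm = 7005, mean = 69.3564
Σfm² = 510525
Σf(m − x̄)² = Σfm² − (Σfm)²/n = 510525 − 7005²/101 = 24683.1683
Sample variance = 24683.1683 / 100 = 246.8317
Standard deviation = √246.8317 = 15.7109

15.71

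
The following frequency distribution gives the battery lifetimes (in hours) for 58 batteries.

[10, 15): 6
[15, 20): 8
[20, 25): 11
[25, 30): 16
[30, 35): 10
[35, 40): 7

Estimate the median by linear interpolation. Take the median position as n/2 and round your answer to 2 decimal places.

Cumulative frequencies: 6, 14, 25, 41, 51, 58
n = 58; position = n/2 = 29.
This falls in the class [25, 30): L = 25, F = 25, f = 16, h = 5.
Median ≈ 25 + ((29 − 25) / 16) × 5 = 26.2500

26.25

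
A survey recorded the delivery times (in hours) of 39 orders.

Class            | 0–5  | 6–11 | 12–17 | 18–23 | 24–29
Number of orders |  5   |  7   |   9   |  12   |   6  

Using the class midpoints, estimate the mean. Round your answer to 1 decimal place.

Midpoints: 2.5, 8.5, 14.5, 20.5, 26.5
Σfm = 5×2.5 + 7×8.5 + 9×14.5 + 12×20.5 + 6×26.5 = 607.5
n = Σf = 39
Mean = 607.5 / 39 = 15.5769

15.6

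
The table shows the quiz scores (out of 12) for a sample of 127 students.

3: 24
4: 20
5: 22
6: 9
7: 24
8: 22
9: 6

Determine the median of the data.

Cumulative frequencies: 24, 44, 66, 75, 99, 121, 127
n = 127, so the median is the value in position (n+1)/2 = 64.
Position 64 falls at value 5.

5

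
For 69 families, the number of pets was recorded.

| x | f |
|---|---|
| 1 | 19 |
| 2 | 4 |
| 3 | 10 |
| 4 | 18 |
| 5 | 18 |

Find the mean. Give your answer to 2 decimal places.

3.17

Values: 1, 2, 3, 4, 5
Σfx = 19×1 + 4×2 + 10×3 + 18×4 + 18×5 = 219
n = Σf = 69
Mean = 219 / 69 = 3.1739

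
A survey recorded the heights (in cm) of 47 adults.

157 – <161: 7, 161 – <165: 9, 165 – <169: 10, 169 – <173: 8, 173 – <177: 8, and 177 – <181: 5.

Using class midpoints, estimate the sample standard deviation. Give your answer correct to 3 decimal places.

Midpoints: 159, 163, 167, 171, 175, 179
n = 47, Σfm = 7913, mean = 168.3617
Σfm² = 1334111
Σf(m − x̄)² = Σfm² − (Σfm)²/n = 1334111 − 7913²/47 = 1864.8511
Sample variance = 1864.8511 / 46 = 40.5402
Standard deviation = √40.5402 = 6.3671

6.367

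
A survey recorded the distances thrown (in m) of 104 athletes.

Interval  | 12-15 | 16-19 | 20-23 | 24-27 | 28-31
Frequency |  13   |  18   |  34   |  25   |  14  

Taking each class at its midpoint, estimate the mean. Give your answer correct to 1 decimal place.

21.8

Midpoints: 13.5, 17.5, 21.5, 25.5, 29.5
Σfm = 13×13.5 + 18×17.5 + 34×21.5 + 25×25.5 + 14×29.5 = 2272
n = Σf = 104
Mean = 2272 / 104 = 21.8462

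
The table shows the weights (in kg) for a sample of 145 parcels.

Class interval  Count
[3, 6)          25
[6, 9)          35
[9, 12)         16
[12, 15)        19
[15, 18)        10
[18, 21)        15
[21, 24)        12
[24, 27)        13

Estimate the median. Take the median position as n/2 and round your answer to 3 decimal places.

11.344

Cumulative frequencies: 25, 60, 76, 95, 105, 120, 132, 145
n = 145; position = n/2 = 72.5.
This falls in the class [9, 12): L = 9, F = 60, f = 16, h = 3.
Median ≈ 9 + ((72.5 − 60) / 16) × 3 = 11.3438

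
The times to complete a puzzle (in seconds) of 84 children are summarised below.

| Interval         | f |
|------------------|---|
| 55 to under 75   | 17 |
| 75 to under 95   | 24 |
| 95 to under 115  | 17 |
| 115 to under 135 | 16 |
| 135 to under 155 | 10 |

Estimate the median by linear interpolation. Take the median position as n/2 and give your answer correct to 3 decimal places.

96.176

Cumulative frequencies: 17, 41, 58, 74, 84
n = 84; position = n/2 = 42.
This falls in the class 95 to under 115: L = 95, F = 41, f = 17, h = 20.
Median ≈ 95 + ((42 − 41) / 17) × 20 = 96.1765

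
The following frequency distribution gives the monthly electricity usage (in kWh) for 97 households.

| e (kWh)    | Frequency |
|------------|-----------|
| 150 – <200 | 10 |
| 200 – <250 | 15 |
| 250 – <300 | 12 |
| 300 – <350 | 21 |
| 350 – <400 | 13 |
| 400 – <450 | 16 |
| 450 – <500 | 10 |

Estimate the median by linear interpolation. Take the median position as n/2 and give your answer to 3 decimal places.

Cumulative frequencies: 10, 25, 37, 58, 71, 87, 97
n = 97; position = n/2 = 48.5.
This falls in the class 300 – <350: L = 300, F = 37, f = 21, h = 50.
Median ≈ 300 + ((48.5 − 37) / 21) × 50 = 327.3810

327.381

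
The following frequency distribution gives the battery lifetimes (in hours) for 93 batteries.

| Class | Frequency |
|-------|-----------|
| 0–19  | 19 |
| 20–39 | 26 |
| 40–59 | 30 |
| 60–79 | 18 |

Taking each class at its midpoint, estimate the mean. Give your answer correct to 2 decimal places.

39.61

Midpoints: 9.5, 29.5, 49.5, 69.5
Σfm = 19×9.5 + 26×29.5 + 30×49.5 + 18×69.5 = 3683.5
n = Σf = 93
Mean = 3683.5 / 93 = 39.6075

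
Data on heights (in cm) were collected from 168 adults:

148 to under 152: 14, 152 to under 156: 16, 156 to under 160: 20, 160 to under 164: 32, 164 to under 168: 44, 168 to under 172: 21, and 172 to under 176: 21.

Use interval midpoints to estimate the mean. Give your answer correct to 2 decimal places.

163.31

Midpoints: 150, 154, 158, 162, 166, 170, 174
Σfm = 14×150 + 16×154 + 20×158 + 32×162 + 44×166 + 21×170 + 21×174 = 27436
n = Σf = 168
Mean = 27436 / 168 = 163.3095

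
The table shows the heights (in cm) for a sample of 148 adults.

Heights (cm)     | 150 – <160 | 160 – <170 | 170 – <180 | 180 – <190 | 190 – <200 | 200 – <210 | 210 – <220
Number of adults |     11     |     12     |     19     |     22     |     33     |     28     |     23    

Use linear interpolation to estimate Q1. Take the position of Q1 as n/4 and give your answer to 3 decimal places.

177.368

Cumulative frequencies: 11, 23, 42, 64, 97, 125, 148
n = 148; position = n/4 = 37.
This falls in the class 170 – <180: L = 170, F = 23, f = 19, h = 10.
Lower quartile ≈ 170 + ((37 − 23) / 19) × 10 = 177.3684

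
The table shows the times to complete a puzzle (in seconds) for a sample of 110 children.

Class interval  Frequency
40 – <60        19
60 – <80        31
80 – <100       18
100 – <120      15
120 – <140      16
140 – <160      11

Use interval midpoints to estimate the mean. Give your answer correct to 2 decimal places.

Midpoints: 50, 70, 90, 110, 130, 150
Σfm = 19×50 + 31×70 + 18×90 + 15×110 + 16×130 + 11×150 = 10120
n = Σf = 110
Mean = 10120 / 110 = 92.0000

92.00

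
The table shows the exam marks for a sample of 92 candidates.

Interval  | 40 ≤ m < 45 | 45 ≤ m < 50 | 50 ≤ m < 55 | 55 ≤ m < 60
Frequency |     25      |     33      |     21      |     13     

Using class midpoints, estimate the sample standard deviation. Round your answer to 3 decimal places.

Midpoints: 42.5, 47.5, 52.5, 57.5
n = 92, Σfm = 4480, mean = 48.6957
Σfm² = 220475
Σf(m − x̄)² = Σfm² − (Σfm)²/n = 220475 − 4480²/92 = 2318.4783
Sample variance = 2318.4783 / 91 = 25.4778
Standard deviation = √25.4778 = 5.0476

5.048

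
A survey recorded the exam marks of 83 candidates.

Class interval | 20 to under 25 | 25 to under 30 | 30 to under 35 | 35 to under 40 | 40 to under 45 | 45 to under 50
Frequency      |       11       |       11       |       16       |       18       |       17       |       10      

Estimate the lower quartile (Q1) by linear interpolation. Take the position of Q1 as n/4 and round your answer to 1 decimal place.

29.4

Cumulative frequencies: 11, 22, 38, 56, 73, 83
n = 83; position = n/4 = 20.75.
This falls in the class 25 to under 30: L = 25, F = 11, f = 11, h = 5.
Lower quartile ≈ 25 + ((20.75 − 11) / 11) × 5 = 29.4318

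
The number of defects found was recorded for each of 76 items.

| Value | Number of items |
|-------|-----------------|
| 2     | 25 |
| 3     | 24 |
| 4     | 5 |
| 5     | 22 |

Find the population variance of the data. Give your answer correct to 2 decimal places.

Values: 2, 3, 4, 5
n = 76, Σfx = 252, mean = 3.3158
Σfx² = 946
Σf(x − x̄)² = Σfx² − (Σfx)²/n = 946 − 252²/76 = 110.4211
Population variance = 110.4211 / 76 = 1.4529

1.45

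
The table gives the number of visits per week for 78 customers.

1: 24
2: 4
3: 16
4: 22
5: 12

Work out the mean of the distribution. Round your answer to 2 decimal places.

2.92

Values: 1, 2, 3, 4, 5
Σfx = 24×1 + 4×2 + 16×3 + 22×4 + 12×5 = 228
n = Σf = 78
Mean = 228 / 78 = 2.9231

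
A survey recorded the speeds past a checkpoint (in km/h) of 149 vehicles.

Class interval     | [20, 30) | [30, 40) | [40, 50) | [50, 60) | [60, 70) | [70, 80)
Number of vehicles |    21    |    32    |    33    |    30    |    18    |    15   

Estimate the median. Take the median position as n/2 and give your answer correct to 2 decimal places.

Cumulative frequencies: 21, 53, 86, 116, 134, 149
n = 149; position = n/2 = 74.5.
This falls in the class [40, 50): L = 40, F = 53, f = 33, h = 10.
Median ≈ 40 + ((74.5 − 53) / 33) × 10 = 46.5152

46.52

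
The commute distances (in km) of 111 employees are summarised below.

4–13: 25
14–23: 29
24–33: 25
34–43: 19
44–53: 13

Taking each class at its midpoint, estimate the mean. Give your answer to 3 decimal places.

25.437

Midpoints: 8.5, 18.5, 28.5, 38.5, 48.5
Σfm = 25×8.5 + 29×18.5 + 25×28.5 + 19×38.5 + 13×48.5 = 2823.5
n = Σf = 111
Mean = 2823.5 / 111 = 25.4369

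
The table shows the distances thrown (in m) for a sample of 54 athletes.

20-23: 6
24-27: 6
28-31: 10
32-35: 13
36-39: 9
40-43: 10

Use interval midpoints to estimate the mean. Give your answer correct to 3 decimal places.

32.685

Midpoints: 21.5, 25.5, 29.5, 33.5, 37.5, 41.5
Σfm = 6×21.5 + 6×25.5 + 10×29.5 + 13×33.5 + 9×37.5 + 10×41.5 = 1765
n = Σf = 54
Mean = 1765 / 54 = 32.6852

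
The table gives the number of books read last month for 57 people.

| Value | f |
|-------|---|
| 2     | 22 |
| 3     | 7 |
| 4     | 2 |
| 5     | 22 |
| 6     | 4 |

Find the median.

Cumulative frequencies: 22, 29, 31, 53, 57
n = 57, so the median is the value in position (n+1)/2 = 29.
Position 29 falls at value 3.

3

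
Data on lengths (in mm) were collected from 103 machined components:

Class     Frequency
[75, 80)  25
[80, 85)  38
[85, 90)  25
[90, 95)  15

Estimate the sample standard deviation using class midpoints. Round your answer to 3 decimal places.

Midpoints: 77.5, 82.5, 87.5, 92.5
n = 103, Σfm = 8647.5, mean = 83.9563
Σfm² = 728543.75
Σf(m − x̄)² = Σfm² − (Σfm)²/n = 728543.75 − 8647.5²/103 = 2531.5534
Sample variance = 2531.5534 / 102 = 24.8192
Standard deviation = √24.8192 = 4.9819

4.982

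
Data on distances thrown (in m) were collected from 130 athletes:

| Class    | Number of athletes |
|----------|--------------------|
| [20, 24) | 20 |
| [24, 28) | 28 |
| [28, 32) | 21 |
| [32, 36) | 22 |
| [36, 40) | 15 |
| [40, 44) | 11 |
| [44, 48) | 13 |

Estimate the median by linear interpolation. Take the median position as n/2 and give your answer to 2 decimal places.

31.24

Cumulative frequencies: 20, 48, 69, 91, 106, 117, 130
n = 130; position = n/2 = 65.
This falls in the class [28, 32): L = 28, F = 48, f = 21, h = 4.
Median ≈ 28 + ((65 − 48) / 21) × 4 = 31.2381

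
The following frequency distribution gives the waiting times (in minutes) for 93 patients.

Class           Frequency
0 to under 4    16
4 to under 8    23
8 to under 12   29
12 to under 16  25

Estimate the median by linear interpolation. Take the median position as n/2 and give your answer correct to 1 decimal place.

Cumulative frequencies: 16, 39, 68, 93
n = 93; position = n/2 = 46.5.
This falls in the class 8 to under 12: L = 8, F = 39, f = 29, h = 4.
Median ≈ 8 + ((46.5 − 39) / 29) × 4 = 9.0345

9.0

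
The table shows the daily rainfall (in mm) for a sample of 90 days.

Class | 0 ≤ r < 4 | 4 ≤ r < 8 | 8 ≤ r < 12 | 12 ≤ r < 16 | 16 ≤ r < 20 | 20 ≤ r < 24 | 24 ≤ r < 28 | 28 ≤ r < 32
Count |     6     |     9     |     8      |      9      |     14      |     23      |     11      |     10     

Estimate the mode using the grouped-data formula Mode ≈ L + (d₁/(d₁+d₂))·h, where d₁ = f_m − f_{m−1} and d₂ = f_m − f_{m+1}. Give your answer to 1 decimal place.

Modal class: 20 ≤ r < 24 (highest frequency 23).
d₁ = 23 − 14 = 9, d₂ = 23 − 11 = 12
Mode ≈ 20 + (9/(9+12)) × 4 = 20 + 1.7143 = 21.7143

21.7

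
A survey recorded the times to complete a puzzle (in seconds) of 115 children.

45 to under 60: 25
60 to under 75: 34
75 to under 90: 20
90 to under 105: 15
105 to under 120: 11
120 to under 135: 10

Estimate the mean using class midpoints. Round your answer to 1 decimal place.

80.3

Midpoints: 52.5, 67.5, 82.5, 97.5, 112.5, 127.5
Σfm = 25×52.5 + 34×67.5 + 20×82.5 + 15×97.5 + 11×112.5 + 10×127.5 = 9232.5
n = Σf = 115
Mean = 9232.5 / 115 = 80.2826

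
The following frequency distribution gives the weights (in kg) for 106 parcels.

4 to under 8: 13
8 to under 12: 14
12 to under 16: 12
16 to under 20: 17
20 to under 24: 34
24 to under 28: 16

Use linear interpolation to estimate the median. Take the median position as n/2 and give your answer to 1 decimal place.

Cumulative frequencies: 13, 27, 39, 56, 90, 106
n = 106; position = n/2 = 53.
This falls in the class 16 to under 20: L = 16, F = 39, f = 17, h = 4.
Median ≈ 16 + ((53 − 39) / 17) × 4 = 19.2941

19.3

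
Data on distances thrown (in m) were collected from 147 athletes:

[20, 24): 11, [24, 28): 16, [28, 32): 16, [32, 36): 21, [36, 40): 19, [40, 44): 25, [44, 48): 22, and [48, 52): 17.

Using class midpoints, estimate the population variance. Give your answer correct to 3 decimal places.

Midpoints: 22, 26, 30, 34, 38, 42, 46, 50
n = 147, Σfm = 5486, mean = 37.3197
Σfm² = 215404
Σf(m − x̄)² = Σfm² − (Σfm)²/n = 215404 − 5486²/147 = 10667.9728
Population variance = 10667.9728 / 147 = 72.5712

72.571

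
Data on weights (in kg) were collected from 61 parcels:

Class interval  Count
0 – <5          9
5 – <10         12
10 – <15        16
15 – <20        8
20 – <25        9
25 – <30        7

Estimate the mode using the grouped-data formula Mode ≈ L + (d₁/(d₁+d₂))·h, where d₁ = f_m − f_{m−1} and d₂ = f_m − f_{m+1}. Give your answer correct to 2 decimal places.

Modal class: 10 – <15 (highest frequency 16).
d₁ = 16 − 12 = 4, d₂ = 16 − 8 = 8
Mode ≈ 10 + (4/(4+8)) × 5 = 10 + 1.6667 = 11.6667

11.67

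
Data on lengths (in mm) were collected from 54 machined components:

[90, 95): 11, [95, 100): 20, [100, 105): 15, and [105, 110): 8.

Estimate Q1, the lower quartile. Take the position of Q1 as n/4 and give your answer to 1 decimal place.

95.6

Cumulative frequencies: 11, 31, 46, 54
n = 54; position = n/4 = 13.5.
This falls in the class [95, 100): L = 95, F = 11, f = 20, h = 5.
Lower quartile ≈ 95 + ((13.5 − 11) / 20) × 5 = 95.6250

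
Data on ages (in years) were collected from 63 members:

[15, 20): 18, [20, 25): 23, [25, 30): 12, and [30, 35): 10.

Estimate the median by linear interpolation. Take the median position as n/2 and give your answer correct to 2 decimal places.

22.93

Cumulative frequencies: 18, 41, 53, 63
n = 63; position = n/2 = 31.5.
This falls in the class [20, 25): L = 20, F = 18, f = 23, h = 5.
Median ≈ 20 + ((31.5 − 18) / 23) × 5 = 22.9348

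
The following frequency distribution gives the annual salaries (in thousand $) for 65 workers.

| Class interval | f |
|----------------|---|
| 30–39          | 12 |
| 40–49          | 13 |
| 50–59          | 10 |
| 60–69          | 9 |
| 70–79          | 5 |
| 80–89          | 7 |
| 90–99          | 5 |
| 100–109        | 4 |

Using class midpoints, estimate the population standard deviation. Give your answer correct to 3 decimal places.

Midpoints: 34.5, 44.5, 54.5, 64.5, 74.5, 84.5, 94.5, 104.5
n = 65, Σfm = 3972.5, mean = 61.1154
Σfm² = 273236.25
Σf(m − x̄)² = Σfm² − (Σfm)²/n = 273236.25 − 3972.5²/65 = 30455.3846
Population variance = 30455.3846 / 65 = 468.5444
Standard deviation = √468.5444 = 21.6459

21.646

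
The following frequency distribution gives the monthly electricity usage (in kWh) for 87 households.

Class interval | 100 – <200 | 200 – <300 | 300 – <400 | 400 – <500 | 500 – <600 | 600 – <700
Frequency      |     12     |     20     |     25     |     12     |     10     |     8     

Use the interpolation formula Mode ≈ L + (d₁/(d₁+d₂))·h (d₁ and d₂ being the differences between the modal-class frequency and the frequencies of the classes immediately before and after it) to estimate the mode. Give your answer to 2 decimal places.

Modal class: 300 – <400 (highest frequency 25).
d₁ = 25 − 20 = 5, d₂ = 25 − 12 = 13
Mode ≈ 300 + (5/(5+13)) × 100 = 300 + 27.7778 = 327.7778

327.78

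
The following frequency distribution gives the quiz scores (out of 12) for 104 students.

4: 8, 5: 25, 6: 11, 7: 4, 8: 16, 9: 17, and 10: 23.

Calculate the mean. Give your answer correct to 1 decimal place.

Values: 4, 5, 6, 7, 8, 9, 10
Σfx = 8×4 + 25×5 + 11×6 + 4×7 + 16×8 + 17×9 + 23×10 = 762
n = Σf = 104
Mean = 762 / 104 = 7.3269

7.3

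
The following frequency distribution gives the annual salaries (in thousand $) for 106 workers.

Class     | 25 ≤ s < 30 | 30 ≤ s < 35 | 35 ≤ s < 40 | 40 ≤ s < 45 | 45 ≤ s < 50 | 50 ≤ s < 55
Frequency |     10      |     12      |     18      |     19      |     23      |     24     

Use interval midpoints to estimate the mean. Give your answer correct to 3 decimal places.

Midpoints: 27.5, 32.5, 37.5, 42.5, 47.5, 52.5
Σfm = 10×27.5 + 12×32.5 + 18×37.5 + 19×42.5 + 23×47.5 + 24×52.5 = 4500
n = Σf = 106
Mean = 4500 / 106 = 42.4528

42.453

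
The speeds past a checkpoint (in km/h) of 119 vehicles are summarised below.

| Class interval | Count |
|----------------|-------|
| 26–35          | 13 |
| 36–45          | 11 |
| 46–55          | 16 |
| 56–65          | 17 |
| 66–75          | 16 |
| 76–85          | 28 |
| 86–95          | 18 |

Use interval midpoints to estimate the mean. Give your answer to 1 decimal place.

Midpoints: 30.5, 40.5, 50.5, 60.5, 70.5, 80.5, 90.5
Σfm = 13×30.5 + 11×40.5 + 16×50.5 + 17×60.5 + 16×70.5 + 28×80.5 + 18×90.5 = 7689.5
n = Σf = 119
Mean = 7689.5 / 119 = 64.6176

64.6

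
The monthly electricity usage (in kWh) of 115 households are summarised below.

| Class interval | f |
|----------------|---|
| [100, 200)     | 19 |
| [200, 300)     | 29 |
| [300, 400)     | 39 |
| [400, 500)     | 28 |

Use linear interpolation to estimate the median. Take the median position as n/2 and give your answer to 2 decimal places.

Cumulative frequencies: 19, 48, 87, 115
n = 115; position = n/2 = 57.5.
This falls in the class [300, 400): L = 300, F = 48, f = 39, h = 100.
Median ≈ 300 + ((57.5 − 48) / 39) × 100 = 324.3590

324.36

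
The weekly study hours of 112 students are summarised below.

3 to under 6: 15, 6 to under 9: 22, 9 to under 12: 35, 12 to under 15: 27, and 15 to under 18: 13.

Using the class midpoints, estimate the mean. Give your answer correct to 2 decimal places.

Midpoints: 4.5, 7.5, 10.5, 13.5, 16.5
Σfm = 15×4.5 + 22×7.5 + 35×10.5 + 27×13.5 + 13×16.5 = 1179
n = Σf = 112
Mean = 1179 / 112 = 10.5268

10.53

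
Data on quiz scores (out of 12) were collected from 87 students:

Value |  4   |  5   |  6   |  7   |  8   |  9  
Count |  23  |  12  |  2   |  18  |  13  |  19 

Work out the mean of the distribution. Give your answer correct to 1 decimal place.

Values: 4, 5, 6, 7, 8, 9
Σfx = 23×4 + 12×5 + 2×6 + 18×7 + 13×8 + 19×9 = 565
n = Σf = 87
Mean = 565 / 87 = 6.4943

6.5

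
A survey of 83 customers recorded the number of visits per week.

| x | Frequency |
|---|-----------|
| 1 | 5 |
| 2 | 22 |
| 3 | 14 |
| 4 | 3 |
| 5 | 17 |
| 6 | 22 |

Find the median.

4

Cumulative frequencies: 5, 27, 41, 44, 61, 83
n = 83, so the median is the value in position (n+1)/2 = 42.
Position 42 falls at value 4.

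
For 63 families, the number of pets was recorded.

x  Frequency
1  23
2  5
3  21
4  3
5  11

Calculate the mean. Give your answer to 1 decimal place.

2.6

Values: 1, 2, 3, 4, 5
Σfx = 23×1 + 5×2 + 21×3 + 3×4 + 11×5 = 163
n = Σf = 63
Mean = 163 / 63 = 2.5873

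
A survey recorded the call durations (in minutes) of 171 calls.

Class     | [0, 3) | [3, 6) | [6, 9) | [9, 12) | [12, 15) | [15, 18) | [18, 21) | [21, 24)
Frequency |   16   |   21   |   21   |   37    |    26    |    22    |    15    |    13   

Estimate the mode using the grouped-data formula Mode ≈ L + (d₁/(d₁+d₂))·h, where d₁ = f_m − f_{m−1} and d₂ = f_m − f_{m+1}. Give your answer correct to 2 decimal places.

10.78

Modal class: [9, 12) (highest frequency 37).
d₁ = 37 − 21 = 16, d₂ = 37 − 26 = 11
Mode ≈ 9 + (16/(16+11)) × 3 = 9 + 1.7778 = 10.7778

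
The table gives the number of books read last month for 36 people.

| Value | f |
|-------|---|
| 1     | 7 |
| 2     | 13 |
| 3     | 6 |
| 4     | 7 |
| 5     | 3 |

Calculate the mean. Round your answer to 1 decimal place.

Values: 1, 2, 3, 4, 5
Σfx = 7×1 + 13×2 + 6×3 + 7×4 + 3×5 = 94
n = Σf = 36
Mean = 94 / 36 = 2.6111

2.6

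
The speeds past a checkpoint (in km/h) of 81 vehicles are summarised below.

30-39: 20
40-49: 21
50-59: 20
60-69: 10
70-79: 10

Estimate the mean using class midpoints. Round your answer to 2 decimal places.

Midpoints: 34.5, 44.5, 54.5, 64.5, 74.5
Σfm = 20×34.5 + 21×44.5 + 20×54.5 + 10×64.5 + 10×74.5 = 4104.5
n = Σf = 81
Mean = 4104.5 / 81 = 50.6728

50.67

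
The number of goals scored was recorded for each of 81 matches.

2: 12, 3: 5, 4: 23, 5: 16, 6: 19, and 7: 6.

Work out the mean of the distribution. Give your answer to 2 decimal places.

4.53

Values: 2, 3, 4, 5, 6, 7
Σfx = 12×2 + 5×3 + 23×4 + 16×5 + 19×6 + 6×7 = 367
n = Σf = 81
Mean = 367 / 81 = 4.5309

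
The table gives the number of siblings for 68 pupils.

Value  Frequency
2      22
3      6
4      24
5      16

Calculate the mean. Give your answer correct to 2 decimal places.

3.50

Values: 2, 3, 4, 5
Σfx = 22×2 + 6×3 + 24×4 + 16×5 = 238
n = Σf = 68
Mean = 238 / 68 = 3.5000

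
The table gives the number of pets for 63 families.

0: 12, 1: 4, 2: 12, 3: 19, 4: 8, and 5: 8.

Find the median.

3

Cumulative frequencies: 12, 16, 28, 47, 55, 63
n = 63, so the median is the value in position (n+1)/2 = 32.
Position 32 falls at value 3.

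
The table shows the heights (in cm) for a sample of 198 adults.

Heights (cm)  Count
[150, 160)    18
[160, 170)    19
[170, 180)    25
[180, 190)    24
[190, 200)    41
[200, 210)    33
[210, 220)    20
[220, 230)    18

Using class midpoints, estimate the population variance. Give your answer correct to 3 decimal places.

Midpoints: 155, 165, 175, 185, 195, 205, 215, 225
n = 198, Σfm = 37850, mean = 191.1616
Σfm² = 7318350
Σf(m − x̄)² = Σfm² − (Σfm)²/n = 7318350 − 37850²/198 = 82882.8283
Population variance = 82882.8283 / 198 = 418.6001

418.600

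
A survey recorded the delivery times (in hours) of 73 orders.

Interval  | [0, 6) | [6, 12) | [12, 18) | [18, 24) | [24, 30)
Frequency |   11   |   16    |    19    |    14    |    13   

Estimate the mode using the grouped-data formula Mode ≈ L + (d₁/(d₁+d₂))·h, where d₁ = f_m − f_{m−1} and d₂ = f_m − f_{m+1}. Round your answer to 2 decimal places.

Modal class: [12, 18) (highest frequency 19).
d₁ = 19 − 16 = 3, d₂ = 19 − 14 = 5
Mode ≈ 12 + (3/(3+5)) × 6 = 12 + 2.2500 = 14.2500

14.25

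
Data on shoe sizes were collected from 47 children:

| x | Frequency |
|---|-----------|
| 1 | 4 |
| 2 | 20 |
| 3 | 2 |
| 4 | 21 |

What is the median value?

Cumulative frequencies: 4, 24, 26, 47
n = 47, so the median is the value in position (n+1)/2 = 24.
Position 24 falls at value 2.

2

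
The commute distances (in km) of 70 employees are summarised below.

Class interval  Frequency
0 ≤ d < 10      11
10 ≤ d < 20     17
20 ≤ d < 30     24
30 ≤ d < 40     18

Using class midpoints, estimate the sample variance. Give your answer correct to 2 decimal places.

Midpoints: 5, 15, 25, 35
n = 70, Σfm = 1540, mean = 22.0000
Σfm² = 41150
Σf(m − x̄)² = Σfm² − (Σfm)²/n = 41150 − 1540²/70 = 7270.0000
Sample variance = 7270.0000 / 69 = 105.3623

105.36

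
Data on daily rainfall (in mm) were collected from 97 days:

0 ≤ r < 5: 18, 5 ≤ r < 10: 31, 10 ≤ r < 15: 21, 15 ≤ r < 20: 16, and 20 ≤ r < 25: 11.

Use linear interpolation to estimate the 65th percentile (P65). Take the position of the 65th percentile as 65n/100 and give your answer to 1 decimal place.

13.3

Cumulative frequencies: 18, 49, 70, 86, 97
n = 97; position = 65n/100 = 63.05.
This falls in the class 10 ≤ r < 15: L = 10, F = 49, f = 21, h = 5.
65th percentile ≈ 10 + ((63.05 − 49) / 21) × 5 = 13.3452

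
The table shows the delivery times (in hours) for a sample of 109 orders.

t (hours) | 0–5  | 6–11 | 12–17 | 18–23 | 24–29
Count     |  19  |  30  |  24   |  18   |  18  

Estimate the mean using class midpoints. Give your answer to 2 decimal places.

13.73

Midpoints: 2.5, 8.5, 14.5, 20.5, 26.5
Σfm = 19×2.5 + 30×8.5 + 24×14.5 + 18×20.5 + 18×26.5 = 1496.5
n = Σf = 109
Mean = 1496.5 / 109 = 13.7294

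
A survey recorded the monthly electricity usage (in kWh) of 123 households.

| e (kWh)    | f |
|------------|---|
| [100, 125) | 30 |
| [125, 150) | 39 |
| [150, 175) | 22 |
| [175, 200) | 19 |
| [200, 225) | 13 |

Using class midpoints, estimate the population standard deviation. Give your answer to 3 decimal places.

Midpoints: 112.5, 137.5, 162.5, 187.5, 212.5
n = 123, Σfm = 18637.5, mean = 151.5244
Σfm² = 2952968.75
Σf(m − x̄)² = Σfm² − (Σfm)²/n = 2952968.75 − 18637.5²/123 = 128932.9268
Population variance = 128932.9268 / 123 = 1048.2352
Standard deviation = √1048.2352 = 32.3765

32.376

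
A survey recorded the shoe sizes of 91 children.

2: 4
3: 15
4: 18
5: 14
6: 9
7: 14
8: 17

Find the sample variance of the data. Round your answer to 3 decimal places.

3.593

Values: 2, 3, 4, 5, 6, 7, 8
n = 91, Σfx = 483, mean = 5.3077
Σfx² = 2887
Σf(x − x̄)² = Σfx² − (Σfx)²/n = 2887 − 483²/91 = 323.3846
Sample variance = 323.3846 / 90 = 3.5932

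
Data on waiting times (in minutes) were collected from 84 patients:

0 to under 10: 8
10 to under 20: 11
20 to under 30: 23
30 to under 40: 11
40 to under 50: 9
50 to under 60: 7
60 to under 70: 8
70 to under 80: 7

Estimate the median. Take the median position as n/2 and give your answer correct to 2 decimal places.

30.00

Cumulative frequencies: 8, 19, 42, 53, 62, 69, 77, 84
n = 84; position = n/2 = 42.
This falls in the class 20 to under 30: L = 20, F = 19, f = 23, h = 10.
Median ≈ 20 + ((42 − 19) / 23) × 10 = 30.0000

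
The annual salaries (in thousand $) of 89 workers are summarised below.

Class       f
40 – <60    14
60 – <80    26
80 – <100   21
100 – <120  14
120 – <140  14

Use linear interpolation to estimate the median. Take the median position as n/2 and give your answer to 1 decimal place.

84.3

Cumulative frequencies: 14, 40, 61, 75, 89
n = 89; position = n/2 = 44.5.
This falls in the class 80 – <100: L = 80, F = 40, f = 21, h = 20.
Median ≈ 80 + ((44.5 − 40) / 21) × 20 = 84.2857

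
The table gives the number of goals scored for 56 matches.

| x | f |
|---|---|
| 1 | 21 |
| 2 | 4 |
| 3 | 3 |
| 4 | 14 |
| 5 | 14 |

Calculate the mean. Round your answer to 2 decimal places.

Values: 1, 2, 3, 4, 5
Σfx = 21×1 + 4×2 + 3×3 + 14×4 + 14×5 = 164
n = Σf = 56
Mean = 164 / 56 = 2.9286

2.93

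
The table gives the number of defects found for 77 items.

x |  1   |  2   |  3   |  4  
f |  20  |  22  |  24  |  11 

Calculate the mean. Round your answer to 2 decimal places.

Values: 1, 2, 3, 4
Σfx = 20×1 + 22×2 + 24×3 + 11×4 = 180
n = Σf = 77
Mean = 180 / 77 = 2.3377

2.34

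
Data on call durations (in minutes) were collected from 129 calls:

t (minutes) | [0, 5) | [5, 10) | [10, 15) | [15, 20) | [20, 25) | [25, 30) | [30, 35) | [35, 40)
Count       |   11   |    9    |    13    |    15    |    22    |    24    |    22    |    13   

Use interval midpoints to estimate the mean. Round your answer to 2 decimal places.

Midpoints: 2.5, 7.5, 12.5, 17.5, 22.5, 27.5, 32.5, 37.5
Σfm = 11×2.5 + 9×7.5 + 13×12.5 + 15×17.5 + 22×22.5 + 24×27.5 + 22×32.5 + 13×37.5 = 2877.5
n = Σf = 129
Mean = 2877.5 / 129 = 22.3062

22.31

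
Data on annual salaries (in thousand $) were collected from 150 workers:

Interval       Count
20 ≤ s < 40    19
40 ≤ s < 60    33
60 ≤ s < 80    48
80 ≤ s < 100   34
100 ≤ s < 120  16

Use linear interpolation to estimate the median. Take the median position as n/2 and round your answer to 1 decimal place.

69.6

Cumulative frequencies: 19, 52, 100, 134, 150
n = 150; position = n/2 = 75.
This falls in the class 60 ≤ s < 80: L = 60, F = 52, f = 48, h = 20.
Median ≈ 60 + ((75 − 52) / 48) × 20 = 69.5833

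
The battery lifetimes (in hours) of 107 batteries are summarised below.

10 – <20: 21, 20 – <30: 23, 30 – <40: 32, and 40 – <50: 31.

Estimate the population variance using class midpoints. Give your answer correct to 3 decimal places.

118.875

Midpoints: 15, 25, 35, 45
n = 107, Σfm = 3405, mean = 31.8224
Σfm² = 121075
Σf(m − x̄)² = Σfm² − (Σfm)²/n = 121075 − 3405²/107 = 12719.6262
Population variance = 12719.6262 / 107 = 118.8750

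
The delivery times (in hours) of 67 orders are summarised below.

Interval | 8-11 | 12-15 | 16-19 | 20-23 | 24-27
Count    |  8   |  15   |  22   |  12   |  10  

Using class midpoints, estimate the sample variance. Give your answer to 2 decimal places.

Midpoints: 9.5, 13.5, 17.5, 21.5, 25.5
n = 67, Σfm = 1176.5, mean = 17.5597
Σfm² = 22242.75
Σf(m − x̄)² = Σfm² − (Σfm)²/n = 22242.75 − 1176.5²/67 = 1583.7612
Sample variance = 1583.7612 / 66 = 23.9964

24.00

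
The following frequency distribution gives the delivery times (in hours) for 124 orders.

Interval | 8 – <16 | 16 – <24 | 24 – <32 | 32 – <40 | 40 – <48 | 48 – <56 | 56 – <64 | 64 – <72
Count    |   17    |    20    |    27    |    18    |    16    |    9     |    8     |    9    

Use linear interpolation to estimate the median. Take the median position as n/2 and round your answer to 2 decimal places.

Cumulative frequencies: 17, 37, 64, 82, 98, 107, 115, 124
n = 124; position = n/2 = 62.
This falls in the class 24 – <32: L = 24, F = 37, f = 27, h = 8.
Median ≈ 24 + ((62 − 37) / 27) × 8 = 31.4074

31.41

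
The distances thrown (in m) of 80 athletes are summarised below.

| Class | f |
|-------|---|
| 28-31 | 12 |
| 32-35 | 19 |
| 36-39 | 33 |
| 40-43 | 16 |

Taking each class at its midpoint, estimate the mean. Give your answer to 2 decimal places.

Midpoints: 29.5, 33.5, 37.5, 41.5
Σfm = 12×29.5 + 19×33.5 + 33×37.5 + 16×41.5 = 2892
n = Σf = 80
Mean = 2892 / 80 = 36.1500

36.15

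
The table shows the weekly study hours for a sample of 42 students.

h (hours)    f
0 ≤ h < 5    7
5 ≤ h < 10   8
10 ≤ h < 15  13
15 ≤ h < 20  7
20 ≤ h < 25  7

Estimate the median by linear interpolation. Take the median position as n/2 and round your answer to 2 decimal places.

12.31

Cumulative frequencies: 7, 15, 28, 35, 42
n = 42; position = n/2 = 21.
This falls in the class 10 ≤ h < 15: L = 10, F = 15, f = 13, h = 5.
Median ≈ 10 + ((21 − 15) / 13) × 5 = 12.3077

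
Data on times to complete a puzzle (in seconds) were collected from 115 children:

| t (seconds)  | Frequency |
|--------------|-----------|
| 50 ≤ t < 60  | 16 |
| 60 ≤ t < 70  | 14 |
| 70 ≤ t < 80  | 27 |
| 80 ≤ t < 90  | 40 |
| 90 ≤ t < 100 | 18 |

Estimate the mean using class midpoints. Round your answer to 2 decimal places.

77.61

Midpoints: 55, 65, 75, 85, 95
Σfm = 16×55 + 14×65 + 27×75 + 40×85 + 18×95 = 8925
n = Σf = 115
Mean = 8925 / 115 = 77.6087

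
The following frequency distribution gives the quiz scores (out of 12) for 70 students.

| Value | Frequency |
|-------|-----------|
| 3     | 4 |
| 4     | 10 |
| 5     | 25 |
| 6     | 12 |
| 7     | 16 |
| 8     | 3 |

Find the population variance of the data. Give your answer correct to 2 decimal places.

Values: 3, 4, 5, 6, 7, 8
n = 70, Σfx = 385, mean = 5.5000
Σfx² = 2229
Σf(x − x̄)² = Σfx² − (Σfx)²/n = 2229 − 385²/70 = 111.5000
Population variance = 111.5000 / 70 = 1.5929

1.59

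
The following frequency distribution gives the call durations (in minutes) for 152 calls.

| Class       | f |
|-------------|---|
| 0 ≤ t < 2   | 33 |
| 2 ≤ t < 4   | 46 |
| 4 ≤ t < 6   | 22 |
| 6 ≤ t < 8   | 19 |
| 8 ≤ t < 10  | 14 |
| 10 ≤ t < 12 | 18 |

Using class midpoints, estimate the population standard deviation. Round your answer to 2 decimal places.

Midpoints: 1, 3, 5, 7, 9, 11
n = 152, Σfm = 738, mean = 4.8553
Σfm² = 5240
Σf(m − x̄)² = Σfm² − (Σfm)²/n = 5240 − 738²/152 = 1656.8158
Population variance = 1656.8158 / 152 = 10.9001
Standard deviation = √10.9001 = 3.3015

3.30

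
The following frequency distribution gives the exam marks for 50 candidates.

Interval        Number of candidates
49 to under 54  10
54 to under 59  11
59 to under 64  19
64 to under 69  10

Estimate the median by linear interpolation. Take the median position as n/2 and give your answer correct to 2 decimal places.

60.05

Cumulative frequencies: 10, 21, 40, 50
n = 50; position = n/2 = 25.
This falls in the class 59 to under 64: L = 59, F = 21, f = 19, h = 5.
Median ≈ 59 + ((25 − 21) / 19) × 5 = 60.0526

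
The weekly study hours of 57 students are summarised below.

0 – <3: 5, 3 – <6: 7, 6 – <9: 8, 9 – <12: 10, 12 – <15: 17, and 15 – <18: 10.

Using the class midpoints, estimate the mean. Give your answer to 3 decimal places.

Midpoints: 1.5, 4.5, 7.5, 10.5, 13.5, 16.5
Σfm = 5×1.5 + 7×4.5 + 8×7.5 + 10×10.5 + 17×13.5 + 10×16.5 = 598.5
n = Σf = 57
Mean = 598.5 / 57 = 10.5000

10.500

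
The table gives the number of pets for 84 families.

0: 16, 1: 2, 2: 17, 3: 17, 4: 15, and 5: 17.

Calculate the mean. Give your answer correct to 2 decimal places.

2.76

Values: 0, 1, 2, 3, 4, 5
Σfx = 16×0 + 2×1 + 17×2 + 17×3 + 15×4 + 17×5 = 232
n = Σf = 84
Mean = 232 / 84 = 2.7619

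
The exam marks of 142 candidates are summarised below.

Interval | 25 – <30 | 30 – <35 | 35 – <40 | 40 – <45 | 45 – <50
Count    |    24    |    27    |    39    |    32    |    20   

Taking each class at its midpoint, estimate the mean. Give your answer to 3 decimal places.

37.394

Midpoints: 27.5, 32.5, 37.5, 42.5, 47.5
Σfm = 24×27.5 + 27×32.5 + 39×37.5 + 32×42.5 + 20×47.5 = 5310
n = Σf = 142
Mean = 5310 / 142 = 37.3944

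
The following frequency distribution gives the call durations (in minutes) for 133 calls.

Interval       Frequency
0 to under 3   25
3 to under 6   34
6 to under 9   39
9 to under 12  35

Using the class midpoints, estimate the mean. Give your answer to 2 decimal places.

6.39

Midpoints: 1.5, 4.5, 7.5, 10.5
Σfm = 25×1.5 + 34×4.5 + 39×7.5 + 35×10.5 = 850.5
n = Σf = 133
Mean = 850.5 / 133 = 6.3947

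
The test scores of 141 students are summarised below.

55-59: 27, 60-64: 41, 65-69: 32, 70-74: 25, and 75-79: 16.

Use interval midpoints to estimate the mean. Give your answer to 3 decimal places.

Midpoints: 57, 62, 67, 72, 77
Σfm = 27×57 + 41×62 + 32×67 + 25×72 + 16×77 = 9257
n = Σf = 141
Mean = 9257 / 141 = 65.6525

65.652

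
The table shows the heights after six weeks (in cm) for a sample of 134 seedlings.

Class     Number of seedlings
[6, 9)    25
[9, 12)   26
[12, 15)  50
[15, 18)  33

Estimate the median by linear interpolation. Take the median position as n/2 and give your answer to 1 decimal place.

Cumulative frequencies: 25, 51, 101, 134
n = 134; position = n/2 = 67.
This falls in the class [12, 15): L = 12, F = 51, f = 50, h = 3.
Median ≈ 12 + ((67 − 51) / 50) × 3 = 12.9600

13.0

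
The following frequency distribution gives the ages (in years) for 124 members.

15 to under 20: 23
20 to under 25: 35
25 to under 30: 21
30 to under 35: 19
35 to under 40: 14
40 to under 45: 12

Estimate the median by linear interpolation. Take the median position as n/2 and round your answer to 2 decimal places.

25.95

Cumulative frequencies: 23, 58, 79, 98, 112, 124
n = 124; position = n/2 = 62.
This falls in the class 25 to under 30: L = 25, F = 58, f = 21, h = 5.
Median ≈ 25 + ((62 − 58) / 21) × 5 = 25.9524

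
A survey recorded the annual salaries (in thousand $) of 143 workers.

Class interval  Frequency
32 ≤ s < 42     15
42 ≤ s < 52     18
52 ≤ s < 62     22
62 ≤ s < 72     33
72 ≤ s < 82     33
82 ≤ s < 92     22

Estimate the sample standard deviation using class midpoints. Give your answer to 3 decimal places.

Midpoints: 37, 47, 57, 67, 77, 87
n = 143, Σfm = 9321, mean = 65.1818
Σfm² = 642087
Σf(m − x̄)² = Σfm² − (Σfm)²/n = 642087 − 9321²/143 = 34527.2727
Sample variance = 34527.2727 / 142 = 243.1498
Standard deviation = √243.1498 = 15.5933

15.593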